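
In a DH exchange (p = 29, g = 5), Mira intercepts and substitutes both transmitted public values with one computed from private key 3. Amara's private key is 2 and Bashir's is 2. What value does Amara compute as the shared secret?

Amara receives Mira's public value M = 5^3 mod 29 instead of the honest one.
5^1 ≡ 5 (mod 29)
5^2 = (5^1)^2 ≡ 5^2 = 25 ≡ 25 (mod 29)
5^3 = 5^2 · 5^1 ≡ 25 · 5 ≡ 9 (mod 29).
So M = 9. Amara computes K = M^2 mod 29.
9^1 ≡ 9 (mod 29)
9^2 = (9^1)^2 ≡ 9^2 = 81 ≡ 23 (mod 29)

23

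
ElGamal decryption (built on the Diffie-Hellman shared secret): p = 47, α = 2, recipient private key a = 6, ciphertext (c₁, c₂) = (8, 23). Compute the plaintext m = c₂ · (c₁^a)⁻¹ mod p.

Shared mask s = c₁^a mod p = 8^6 mod 47.
8^1 ≡ 8 (mod 47)
8^2 = (8^1)^2 ≡ 8^2 = 64 ≡ 17 (mod 47)
8^4 = (8^2)^2 ≡ 17^2 = 289 ≡ 7 (mod 47)
8^6 = 8^4 · 8^2 ≡ 7 · 17 ≡ 25 (mod 47).
So s = 25; s⁻¹ ≡ 32 (mod 47).
m = c₂ · s⁻¹ mod 47 = 23 · 32 mod 47 = 31.

31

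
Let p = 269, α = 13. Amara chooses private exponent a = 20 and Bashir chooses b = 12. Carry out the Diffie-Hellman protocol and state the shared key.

Bashir sends B = α^b mod p = 13^12 mod 269.
13^1 ≡ 13 (mod 269)
13^2 = (13^1)^2 ≡ 13^2 = 169 ≡ 169 (mod 269)
13^4 = (13^2)^2 ≡ 169^2 = 28561 ≡ 47 (mod 269)
13^8 = (13^4)^2 ≡ 47^2 = 2209 ≡ 57 (mod 269)
13^12 = 13^8 · 13^4 ≡ 57 · 47 ≡ 258 (mod 269).
So B = 258. Amara then computes K = B^a mod p = 258^20 mod 269.
258^1 ≡ 258 (mod 269)
258^2 = (258^1)^2 ≡ 258^2 = 66564 ≡ 121 (mod 269)
258^4 = (258^2)^2 ≡ 121^2 = 14641 ≡ 115 (mod 269)
258^8 = (258^4)^2 ≡ 115^2 = 13225 ≡ 44 (mod 269)
258^16 = (258^8)^2 ≡ 44^2 = 1936 ≡ 53 (mod 269)
258^20 = 258^16 · 258^4 ≡ 53 · 115 ≡ 177 (mod 269).

177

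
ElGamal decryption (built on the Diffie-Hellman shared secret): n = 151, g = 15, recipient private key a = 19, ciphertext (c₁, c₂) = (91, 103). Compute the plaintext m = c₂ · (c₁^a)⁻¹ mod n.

Shared mask s = c₁^a mod n = 91^19 mod 151.
91^1 ≡ 91 (mod 151)
91^2 = (91^1)^2 ≡ 91^2 = 8281 ≡ 127 (mod 151)
91^4 = (91^2)^2 ≡ 127^2 = 16129 ≡ 123 (mod 151)
91^8 = (91^4)^2 ≡ 123^2 = 15129 ≡ 29 (mod 151)
91^16 = (91^8)^2 ≡ 29^2 = 841 ≡ 86 (mod 151)
91^19 = 91^16 · 91^2 · 91^1 ≡ 86 · 127 · 91 ≡ 20 (mod 151).
So s = 20; s⁻¹ ≡ 68 (mod 151).
m = c₂ · s⁻¹ mod 151 = 103 · 68 mod 151 = 58.

58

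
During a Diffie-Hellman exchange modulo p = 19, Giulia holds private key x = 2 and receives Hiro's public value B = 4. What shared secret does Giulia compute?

16

Shared key K = 4^2 mod 19.
4^1 ≡ 4 (mod 19)
4^2 = (4^1)^2 ≡ 4^2 = 16 ≡ 16 (mod 19)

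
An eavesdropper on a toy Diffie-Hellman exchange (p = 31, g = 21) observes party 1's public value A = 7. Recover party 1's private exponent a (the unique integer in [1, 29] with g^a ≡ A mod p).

Try successive powers of 21 modulo 31:
21^1 ≡ 21
21^2 ≡ 7
Found: a = 2.

2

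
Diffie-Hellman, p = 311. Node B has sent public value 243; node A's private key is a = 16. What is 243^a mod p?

225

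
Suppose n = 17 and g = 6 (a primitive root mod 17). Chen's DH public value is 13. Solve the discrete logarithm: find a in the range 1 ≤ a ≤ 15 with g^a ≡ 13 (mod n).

Try successive powers of 6 modulo 17:
6^1 ≡ 6
6^2 ≡ 2
6^3 ≡ 12
6^4 ≡ 4
6^5 ≡ 7
6^6 ≡ 8
6^7 ≡ 14
6^8 ≡ 16
6^9 ≡ 11
6^10 ≡ 15
6^11 ≡ 5
6^12 ≡ 13
Found: a = 12.

12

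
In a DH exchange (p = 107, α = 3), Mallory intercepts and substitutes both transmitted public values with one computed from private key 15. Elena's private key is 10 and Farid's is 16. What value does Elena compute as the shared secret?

64

Elena receives Mallory's public value M = 3^15 mod 107 instead of the honest one.
3^1 ≡ 3 (mod 107)
3^2 = (3^1)^2 ≡ 3^2 = 9 ≡ 9 (mod 107)
3^4 = (3^2)^2 ≡ 9^2 = 81 ≡ 81 (mod 107)
3^8 = (3^4)^2 ≡ 81^2 = 6561 ≡ 34 (mod 107)
3^15 = 3^8 · 3^4 · 3^2 · 3^1 ≡ 34 · 81 · 9 · 3 ≡ 100 (mod 107).
So M = 100. Elena computes K = M^10 mod 107.
100^1 ≡ 100 (mod 107)
100^2 = (100^1)^2 ≡ 100^2 = 10000 ≡ 49 (mod 107)
100^4 = (100^2)^2 ≡ 49^2 = 2401 ≡ 47 (mod 107)
100^8 = (100^4)^2 ≡ 47^2 = 2209 ≡ 69 (mod 107)
100^10 = 100^8 · 100^2 ≡ 69 · 49 ≡ 64 (mod 107).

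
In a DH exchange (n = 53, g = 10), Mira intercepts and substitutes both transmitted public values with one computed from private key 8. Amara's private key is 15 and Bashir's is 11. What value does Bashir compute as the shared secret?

Bashir receives Mira's public value M = 10^8 mod 53 instead of the honest one.
10^1 ≡ 10 (mod 53)
10^2 = (10^1)^2 ≡ 10^2 = 100 ≡ 47 (mod 53)
10^4 = (10^2)^2 ≡ 47^2 = 2209 ≡ 36 (mod 53)
10^8 = (10^4)^2 ≡ 36^2 = 1296 ≡ 24 (mod 53)
So M = 24. Bashir computes K = M^11 mod 53.
24^1 ≡ 24 (mod 53)
24^2 = (24^1)^2 ≡ 24^2 = 576 ≡ 46 (mod 53)
24^4 = (24^2)^2 ≡ 46^2 = 2116 ≡ 49 (mod 53)
24^8 = (24^4)^2 ≡ 49^2 = 2401 ≡ 16 (mod 53)
24^11 = 24^8 · 24^2 · 24^1 ≡ 16 · 46 · 24 ≡ 15 (mod 53).

15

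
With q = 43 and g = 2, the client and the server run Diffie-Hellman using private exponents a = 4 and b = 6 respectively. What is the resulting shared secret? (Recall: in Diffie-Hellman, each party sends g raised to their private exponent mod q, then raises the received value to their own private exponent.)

35

The server sends B = g^b mod q = 2^6 mod 43.
2^1 ≡ 2 (mod 43)
2^2 = (2^1)^2 ≡ 2^2 = 4 ≡ 4 (mod 43)
2^4 = (2^2)^2 ≡ 4^2 = 16 ≡ 16 (mod 43)
2^6 = 2^4 · 2^2 ≡ 16 · 4 ≡ 21 (mod 43).
So B = 21. The client then computes K = B^a mod q = 21^4 mod 43.
21^1 ≡ 21 (mod 43)
21^2 = (21^1)^2 ≡ 21^2 = 441 ≡ 11 (mod 43)
21^4 = (21^2)^2 ≡ 11^2 = 121 ≡ 35 (mod 43)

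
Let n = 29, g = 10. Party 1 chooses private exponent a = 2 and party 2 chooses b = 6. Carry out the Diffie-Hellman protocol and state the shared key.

20

Party 2 sends B = g^b mod n = 10^6 mod 29.
10^1 ≡ 10 (mod 29)
10^2 = (10^1)^2 ≡ 10^2 = 100 ≡ 13 (mod 29)
10^4 = (10^2)^2 ≡ 13^2 = 169 ≡ 24 (mod 29)
10^6 = 10^4 · 10^2 ≡ 24 · 13 ≡ 22 (mod 29).
So B = 22. Party 1 then computes K = B^a mod n = 22^2 mod 29.
22^1 ≡ 22 (mod 29)
22^2 = (22^1)^2 ≡ 22^2 = 484 ≡ 20 (mod 29)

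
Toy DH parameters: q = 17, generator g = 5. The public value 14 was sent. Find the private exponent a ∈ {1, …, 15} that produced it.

5

Try successive powers of 5 modulo 17:
5^1 ≡ 5
5^2 ≡ 8
5^3 ≡ 6
5^4 ≡ 13
5^5 ≡ 14
Found: a = 5.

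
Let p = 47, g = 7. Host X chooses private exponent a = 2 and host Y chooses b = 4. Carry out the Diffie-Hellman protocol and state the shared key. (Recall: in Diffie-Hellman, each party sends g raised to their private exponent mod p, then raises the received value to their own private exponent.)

16

Host X sends A = g^a mod p = 7^2 mod 47.
7^1 ≡ 7 (mod 47)
7^2 = (7^1)^2 ≡ 7^2 = 49 ≡ 2 (mod 47)
So A = 2. Host Y then computes K = A^b mod p = 2^4 mod 47.
2^1 ≡ 2 (mod 47)
2^2 = (2^1)^2 ≡ 2^2 = 4 ≡ 4 (mod 47)
2^4 = (2^2)^2 ≡ 4^2 = 16 ≡ 16 (mod 47)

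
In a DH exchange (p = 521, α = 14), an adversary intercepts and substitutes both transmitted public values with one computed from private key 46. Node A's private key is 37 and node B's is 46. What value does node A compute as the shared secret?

Node A receives an adversary's public value M = 14^46 mod 521 instead of the honest one.
14^1 ≡ 14 (mod 521)
14^2 = (14^1)^2 ≡ 14^2 = 196 ≡ 196 (mod 521)
14^4 = (14^2)^2 ≡ 196^2 = 38416 ≡ 383 (mod 521)
14^8 = (14^4)^2 ≡ 383^2 = 146689 ≡ 288 (mod 521)
14^16 = (14^8)^2 ≡ 288^2 = 82944 ≡ 105 (mod 521)
14^32 = (14^16)^2 ≡ 105^2 = 11025 ≡ 84 (mod 521)
14^46 = 14^32 · 14^8 · 14^4 · 14^2 ≡ 84 · 288 · 383 · 196 ≡ 45 (mod 521).
So M = 45. Node A computes K = M^37 mod 521.
45^1 ≡ 45 (mod 521)
45^2 = (45^1)^2 ≡ 45^2 = 2025 ≡ 462 (mod 521)
45^4 = (45^2)^2 ≡ 462^2 = 213444 ≡ 355 (mod 521)
45^8 = (45^4)^2 ≡ 355^2 = 126025 ≡ 464 (mod 521)
45^16 = (45^8)^2 ≡ 464^2 = 215296 ≡ 123 (mod 521)
45^32 = (45^16)^2 ≡ 123^2 = 15129 ≡ 20 (mod 521)
45^37 = 45^32 · 45^4 · 45^1 ≡ 20 · 355 · 45 ≡ 127 (mod 521).

127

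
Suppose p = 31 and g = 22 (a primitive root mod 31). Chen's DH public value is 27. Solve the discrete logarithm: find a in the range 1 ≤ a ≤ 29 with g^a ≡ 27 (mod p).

Try successive powers of 22 modulo 31:
22^1 ≡ 22
22^2 ≡ 19
22^3 ≡ 15
22^4 ≡ 20
22^5 ≡ 6
22^6 ≡ 8
22^7 ≡ 21
22^8 ≡ 28
22^9 ≡ 27
Found: a = 9.

9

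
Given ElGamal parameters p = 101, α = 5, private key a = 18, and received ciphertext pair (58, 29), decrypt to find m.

Shared mask s = c₁^a mod p = 58^18 mod 101.
58^1 ≡ 58 (mod 101)
58^2 = (58^1)^2 ≡ 58^2 = 3364 ≡ 31 (mod 101)
58^4 = (58^2)^2 ≡ 31^2 = 961 ≡ 52 (mod 101)
58^8 = (58^4)^2 ≡ 52^2 = 2704 ≡ 78 (mod 101)
58^16 = (58^8)^2 ≡ 78^2 = 6084 ≡ 24 (mod 101)
58^18 = 58^16 · 58^2 ≡ 24 · 31 ≡ 37 (mod 101).
So s = 37; s⁻¹ ≡ 71 (mod 101).
m = c₂ · s⁻¹ mod 101 = 29 · 71 mod 101 = 39.

39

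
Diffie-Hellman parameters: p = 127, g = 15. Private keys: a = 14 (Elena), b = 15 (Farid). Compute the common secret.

19

Farid sends B = g^b mod p = 15^15 mod 127.
15^1 ≡ 15 (mod 127)
15^2 = (15^1)^2 ≡ 15^2 = 225 ≡ 98 (mod 127)
15^4 = (15^2)^2 ≡ 98^2 = 9604 ≡ 79 (mod 127)
15^8 = (15^4)^2 ≡ 79^2 = 6241 ≡ 18 (mod 127)
15^15 = 15^8 · 15^4 · 15^2 · 15^1 ≡ 18 · 79 · 98 · 15 ≡ 47 (mod 127).
So B = 47. Elena then computes K = B^a mod p = 47^14 mod 127.
47^1 ≡ 47 (mod 127)
47^2 = (47^1)^2 ≡ 47^2 = 2209 ≡ 50 (mod 127)
47^4 = (47^2)^2 ≡ 50^2 = 2500 ≡ 87 (mod 127)
47^8 = (47^4)^2 ≡ 87^2 = 7569 ≡ 76 (mod 127)
47^14 = 47^8 · 47^4 · 47^2 ≡ 76 · 87 · 50 ≡ 19 (mod 127).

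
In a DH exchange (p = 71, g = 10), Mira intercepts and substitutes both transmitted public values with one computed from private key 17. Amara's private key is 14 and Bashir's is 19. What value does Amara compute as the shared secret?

Amara receives Mira's public value M = 10^17 mod 71 instead of the honest one.
10^1 ≡ 10 (mod 71)
10^2 = (10^1)^2 ≡ 10^2 = 100 ≡ 29 (mod 71)
10^4 = (10^2)^2 ≡ 29^2 = 841 ≡ 60 (mod 71)
10^8 = (10^4)^2 ≡ 60^2 = 3600 ≡ 50 (mod 71)
10^16 = (10^8)^2 ≡ 50^2 = 2500 ≡ 15 (mod 71)
10^17 = 10^16 · 10^1 ≡ 15 · 10 ≡ 8 (mod 71).
So M = 8. Amara computes K = M^14 mod 71.
8^1 ≡ 8 (mod 71)
8^2 = (8^1)^2 ≡ 8^2 = 64 ≡ 64 (mod 71)
8^4 = (8^2)^2 ≡ 64^2 = 4096 ≡ 49 (mod 71)
8^8 = (8^4)^2 ≡ 49^2 = 2401 ≡ 58 (mod 71)
8^14 = 8^8 · 8^4 · 8^2 ≡ 58 · 49 · 64 ≡ 57 (mod 71).

57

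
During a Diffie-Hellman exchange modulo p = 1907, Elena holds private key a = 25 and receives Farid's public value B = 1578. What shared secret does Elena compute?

1526

Shared key K = 1578^25 mod 1907.
1578^1 ≡ 1578 (mod 1907)
1578^2 = (1578^1)^2 ≡ 1578^2 = 2490084 ≡ 1449 (mod 1907)
1578^4 = (1578^2)^2 ≡ 1449^2 = 2099601 ≡ 1901 (mod 1907)
1578^8 = (1578^4)^2 ≡ 1901^2 = 3613801 ≡ 36 (mod 1907)
1578^16 = (1578^8)^2 ≡ 36^2 = 1296 ≡ 1296 (mod 1907)
1578^25 = 1578^16 · 1578^8 · 1578^1 ≡ 1296 · 36 · 1578 ≡ 1526 (mod 1907).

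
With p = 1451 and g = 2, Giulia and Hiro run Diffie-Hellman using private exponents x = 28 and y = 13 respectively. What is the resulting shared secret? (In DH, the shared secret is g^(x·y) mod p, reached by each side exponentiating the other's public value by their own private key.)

Giulia sends A = g^x mod p = 2^28 mod 1451.
2^1 ≡ 2 (mod 1451)
2^2 = (2^1)^2 ≡ 2^2 = 4 ≡ 4 (mod 1451)
2^4 = (2^2)^2 ≡ 4^2 = 16 ≡ 16 (mod 1451)
2^8 = (2^4)^2 ≡ 16^2 = 256 ≡ 256 (mod 1451)
2^16 = (2^8)^2 ≡ 256^2 = 65536 ≡ 241 (mod 1451)
2^28 = 2^16 · 2^8 · 2^4 ≡ 241 · 256 · 16 ≡ 456 (mod 1451).
So A = 456. Hiro then computes K = A^y mod p = 456^13 mod 1451.
456^1 ≡ 456 (mod 1451)
456^2 = (456^1)^2 ≡ 456^2 = 207936 ≡ 443 (mod 1451)
456^4 = (456^2)^2 ≡ 443^2 = 196249 ≡ 364 (mod 1451)
456^8 = (456^4)^2 ≡ 364^2 = 132496 ≡ 455 (mod 1451)
456^13 = 456^8 · 456^4 · 456^1 ≡ 455 · 364 · 456 ≡ 1072 (mod 1451).

1072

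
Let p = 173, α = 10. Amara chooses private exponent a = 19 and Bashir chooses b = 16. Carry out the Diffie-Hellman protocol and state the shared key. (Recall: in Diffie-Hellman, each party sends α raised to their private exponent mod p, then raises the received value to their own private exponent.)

135

Bashir sends B = α^b mod p = 10^16 mod 173.
10^1 ≡ 10 (mod 173)
10^2 = (10^1)^2 ≡ 10^2 = 100 ≡ 100 (mod 173)
10^4 = (10^2)^2 ≡ 100^2 = 10000 ≡ 139 (mod 173)
10^8 = (10^4)^2 ≡ 139^2 = 19321 ≡ 118 (mod 173)
10^16 = (10^8)^2 ≡ 118^2 = 13924 ≡ 84 (mod 173)
So B = 84. Amara then computes K = B^a mod p = 84^19 mod 173.
84^1 ≡ 84 (mod 173)
84^2 = (84^1)^2 ≡ 84^2 = 7056 ≡ 136 (mod 173)
84^4 = (84^2)^2 ≡ 136^2 = 18496 ≡ 158 (mod 173)
84^8 = (84^4)^2 ≡ 158^2 = 24964 ≡ 52 (mod 173)
84^16 = (84^8)^2 ≡ 52^2 = 2704 ≡ 109 (mod 173)
84^19 = 84^16 · 84^2 · 84^1 ≡ 109 · 136 · 84 ≡ 135 (mod 173).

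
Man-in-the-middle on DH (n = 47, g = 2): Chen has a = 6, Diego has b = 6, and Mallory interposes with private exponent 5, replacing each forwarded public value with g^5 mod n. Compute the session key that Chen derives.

34

Chen receives Mallory's public value M = 2^5 mod 47 instead of the honest one.
2^1 ≡ 2 (mod 47)
2^2 = (2^1)^2 ≡ 2^2 = 4 ≡ 4 (mod 47)
2^4 = (2^2)^2 ≡ 4^2 = 16 ≡ 16 (mod 47)
2^5 = 2^4 · 2^1 ≡ 16 · 2 ≡ 32 (mod 47).
So M = 32. Chen computes K = M^6 mod 47.
32^1 ≡ 32 (mod 47)
32^2 = (32^1)^2 ≡ 32^2 = 1024 ≡ 37 (mod 47)
32^4 = (32^2)^2 ≡ 37^2 = 1369 ≡ 6 (mod 47)
32^6 = 32^4 · 32^2 ≡ 6 · 37 ≡ 34 (mod 47).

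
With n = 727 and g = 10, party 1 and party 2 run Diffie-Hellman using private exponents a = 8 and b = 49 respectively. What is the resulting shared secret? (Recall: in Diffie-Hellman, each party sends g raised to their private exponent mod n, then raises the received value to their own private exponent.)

Party 1 sends A = g^a mod n = 10^8 mod 727.
10^1 ≡ 10 (mod 727)
10^2 = (10^1)^2 ≡ 10^2 = 100 ≡ 100 (mod 727)
10^4 = (10^2)^2 ≡ 100^2 = 10000 ≡ 549 (mod 727)
10^8 = (10^4)^2 ≡ 549^2 = 301401 ≡ 423 (mod 727)
So A = 423. Party 2 then computes K = A^b mod n = 423^49 mod 727.
423^1 ≡ 423 (mod 727)
423^2 = (423^1)^2 ≡ 423^2 = 178929 ≡ 87 (mod 727)
423^4 = (423^2)^2 ≡ 87^2 = 7569 ≡ 299 (mod 727)
423^8 = (423^4)^2 ≡ 299^2 = 89401 ≡ 707 (mod 727)
423^16 = (423^8)^2 ≡ 707^2 = 499849 ≡ 400 (mod 727)
423^32 = (423^16)^2 ≡ 400^2 = 160000 ≡ 60 (mod 727)
423^49 = 423^32 · 423^16 · 423^1 ≡ 60 · 400 · 423 ≡ 172 (mod 727).

172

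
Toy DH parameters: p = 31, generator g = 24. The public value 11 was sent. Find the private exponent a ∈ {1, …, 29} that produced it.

11

Try successive powers of 24 modulo 31:
24^1 ≡ 24
24^2 ≡ 18
24^3 ≡ 29
24^4 ≡ 14
24^5 ≡ 26
24^6 ≡ 4
24^7 ≡ 3
24^8 ≡ 10
24^9 ≡ 23
24^10 ≡ 25
24^11 ≡ 11
Found: a = 11.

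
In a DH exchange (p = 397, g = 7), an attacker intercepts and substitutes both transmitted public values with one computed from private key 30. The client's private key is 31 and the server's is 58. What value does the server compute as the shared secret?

The server receives an attacker's public value M = 7^30 mod 397 instead of the honest one.
7^1 ≡ 7 (mod 397)
7^2 = (7^1)^2 ≡ 7^2 = 49 ≡ 49 (mod 397)
7^4 = (7^2)^2 ≡ 49^2 = 2401 ≡ 19 (mod 397)
7^8 = (7^4)^2 ≡ 19^2 = 361 ≡ 361 (mod 397)
7^16 = (7^8)^2 ≡ 361^2 = 130321 ≡ 105 (mod 397)
7^30 = 7^16 · 7^8 · 7^4 · 7^2 ≡ 105 · 361 · 19 · 49 ≡ 225 (mod 397).
So M = 225. The server computes K = M^58 mod 397.
225^1 ≡ 225 (mod 397)
225^2 = (225^1)^2 ≡ 225^2 = 50625 ≡ 206 (mod 397)
225^4 = (225^2)^2 ≡ 206^2 = 42436 ≡ 354 (mod 397)
225^8 = (225^4)^2 ≡ 354^2 = 125316 ≡ 261 (mod 397)
225^16 = (225^8)^2 ≡ 261^2 = 68121 ≡ 234 (mod 397)
225^32 = (225^16)^2 ≡ 234^2 = 54756 ≡ 367 (mod 397)
225^58 = 225^32 · 225^16 · 225^8 · 225^2 ≡ 367 · 234 · 261 · 206 ≡ 108 (mod 397).

108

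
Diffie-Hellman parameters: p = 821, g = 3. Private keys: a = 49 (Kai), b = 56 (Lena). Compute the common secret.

Kai sends A = g^a mod p = 3^49 mod 821.
3^1 ≡ 3 (mod 821)
3^2 = (3^1)^2 ≡ 3^2 = 9 ≡ 9 (mod 821)
3^4 = (3^2)^2 ≡ 9^2 = 81 ≡ 81 (mod 821)
3^8 = (3^4)^2 ≡ 81^2 = 6561 ≡ 814 (mod 821)
3^16 = (3^8)^2 ≡ 814^2 = 662596 ≡ 49 (mod 821)
3^32 = (3^16)^2 ≡ 49^2 = 2401 ≡ 759 (mod 821)
3^49 = 3^32 · 3^16 · 3^1 ≡ 759 · 49 · 3 ≡ 738 (mod 821).
So A = 738. Lena then computes K = A^b mod p = 738^56 mod 821.
738^1 ≡ 738 (mod 821)
738^2 = (738^1)^2 ≡ 738^2 = 544644 ≡ 321 (mod 821)
738^4 = (738^2)^2 ≡ 321^2 = 103041 ≡ 416 (mod 821)
738^8 = (738^4)^2 ≡ 416^2 = 173056 ≡ 646 (mod 821)
738^16 = (738^8)^2 ≡ 646^2 = 417316 ≡ 248 (mod 821)
738^32 = (738^16)^2 ≡ 248^2 = 61504 ≡ 750 (mod 821)
738^56 = 738^32 · 738^16 · 738^8 ≡ 750 · 248 · 646 ≡ 187 (mod 821).

187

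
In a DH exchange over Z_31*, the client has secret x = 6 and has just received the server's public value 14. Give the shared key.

Shared key K = 14^6 mod 31.
14^1 ≡ 14 (mod 31)
14^2 = (14^1)^2 ≡ 14^2 = 196 ≡ 10 (mod 31)
14^4 = (14^2)^2 ≡ 10^2 = 100 ≡ 7 (mod 31)
14^6 = 14^4 · 14^2 ≡ 7 · 10 ≡ 8 (mod 31).

8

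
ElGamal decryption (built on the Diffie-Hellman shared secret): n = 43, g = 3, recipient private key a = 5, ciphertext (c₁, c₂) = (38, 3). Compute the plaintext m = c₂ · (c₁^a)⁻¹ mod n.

34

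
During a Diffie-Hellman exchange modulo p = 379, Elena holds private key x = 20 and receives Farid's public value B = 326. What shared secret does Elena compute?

110

Shared key K = 326^20 mod 379.
326^1 ≡ 326 (mod 379)
326^2 = (326^1)^2 ≡ 326^2 = 106276 ≡ 156 (mod 379)
326^4 = (326^2)^2 ≡ 156^2 = 24336 ≡ 80 (mod 379)
326^8 = (326^4)^2 ≡ 80^2 = 6400 ≡ 336 (mod 379)
326^16 = (326^8)^2 ≡ 336^2 = 112896 ≡ 333 (mod 379)
326^20 = 326^16 · 326^4 ≡ 333 · 80 ≡ 110 (mod 379).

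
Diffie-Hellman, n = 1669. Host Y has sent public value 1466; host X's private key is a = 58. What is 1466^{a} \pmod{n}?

1161

Shared key K = 1466^58 mod 1669.
1466^1 ≡ 1466 (mod 1669)
1466^2 = (1466^1)^2 ≡ 1466^2 = 2149156 ≡ 1153 (mod 1669)
1466^4 = (1466^2)^2 ≡ 1153^2 = 1329409 ≡ 885 (mod 1669)
1466^8 = (1466^4)^2 ≡ 885^2 = 783225 ≡ 464 (mod 1669)
1466^16 = (1466^8)^2 ≡ 464^2 = 215296 ≡ 1664 (mod 1669)
1466^32 = (1466^16)^2 ≡ 1664^2 = 2768896 ≡ 25 (mod 1669)
1466^58 = 1466^32 · 1466^16 · 1466^8 · 1466^2 ≡ 25 · 1664 · 464 · 1153 ≡ 1161 (mod 1669).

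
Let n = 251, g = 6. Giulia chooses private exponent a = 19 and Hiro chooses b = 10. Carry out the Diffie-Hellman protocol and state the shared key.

16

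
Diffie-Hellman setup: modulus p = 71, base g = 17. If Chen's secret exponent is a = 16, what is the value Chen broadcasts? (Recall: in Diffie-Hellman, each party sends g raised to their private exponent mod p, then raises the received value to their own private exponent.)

Public value = 17^16 (mod 71).
17^1 ≡ 17 (mod 71)
17^2 = (17^1)^2 ≡ 17^2 = 289 ≡ 5 (mod 71)
17^4 = (17^2)^2 ≡ 5^2 = 25 ≡ 25 (mod 71)
17^8 = (17^4)^2 ≡ 25^2 = 625 ≡ 57 (mod 71)
17^16 = (17^8)^2 ≡ 57^2 = 3249 ≡ 54 (mod 71)

54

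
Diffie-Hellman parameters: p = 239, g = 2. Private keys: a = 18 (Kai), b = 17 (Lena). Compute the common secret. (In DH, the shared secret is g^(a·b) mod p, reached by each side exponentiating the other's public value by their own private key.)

Lena sends B = g^b mod p = 2^17 mod 239.
2^1 ≡ 2 (mod 239)
2^2 = (2^1)^2 ≡ 2^2 = 4 ≡ 4 (mod 239)
2^4 = (2^2)^2 ≡ 4^2 = 16 ≡ 16 (mod 239)
2^8 = (2^4)^2 ≡ 16^2 = 256 ≡ 17 (mod 239)
2^16 = (2^8)^2 ≡ 17^2 = 289 ≡ 50 (mod 239)
2^17 = 2^16 · 2^1 ≡ 50 · 2 ≡ 100 (mod 239).
So B = 100. Kai then computes K = B^a mod p = 100^18 mod 239.
100^1 ≡ 100 (mod 239)
100^2 = (100^1)^2 ≡ 100^2 = 10000 ≡ 201 (mod 239)
100^4 = (100^2)^2 ≡ 201^2 = 40401 ≡ 10 (mod 239)
100^8 = (100^4)^2 ≡ 10^2 = 100 ≡ 100 (mod 239)
100^16 = (100^8)^2 ≡ 100^2 = 10000 ≡ 201 (mod 239)
100^18 = 100^16 · 100^2 ≡ 201 · 201 ≡ 10 (mod 239).

10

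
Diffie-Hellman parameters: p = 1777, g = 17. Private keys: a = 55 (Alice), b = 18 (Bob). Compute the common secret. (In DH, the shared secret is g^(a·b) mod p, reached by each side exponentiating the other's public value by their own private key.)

Alice sends A = g^a mod p = 17^55 mod 1777.
17^1 ≡ 17 (mod 1777)
17^2 = (17^1)^2 ≡ 17^2 = 289 ≡ 289 (mod 1777)
17^4 = (17^2)^2 ≡ 289^2 = 83521 ≡ 2 (mod 1777)
17^8 = (17^4)^2 ≡ 2^2 = 4 ≡ 4 (mod 1777)
17^16 = (17^8)^2 ≡ 4^2 = 16 ≡ 16 (mod 1777)
17^32 = (17^16)^2 ≡ 16^2 = 256 ≡ 256 (mod 1777)
17^55 = 17^32 · 17^16 · 17^4 · 17^2 · 17^1 ≡ 256 · 16 · 2 · 289 · 17 ≡ 23 (mod 1777).
So A = 23. Bob then computes K = A^b mod p = 23^18 mod 1777.
23^1 ≡ 23 (mod 1777)
23^2 = (23^1)^2 ≡ 23^2 = 529 ≡ 529 (mod 1777)
23^4 = (23^2)^2 ≡ 529^2 = 279841 ≡ 852 (mod 1777)
23^8 = (23^4)^2 ≡ 852^2 = 725904 ≡ 888 (mod 1777)
23^16 = (23^8)^2 ≡ 888^2 = 788544 ≡ 1333 (mod 1777)
23^18 = 23^16 · 23^2 ≡ 1333 · 529 ≡ 1465 (mod 1777).

1465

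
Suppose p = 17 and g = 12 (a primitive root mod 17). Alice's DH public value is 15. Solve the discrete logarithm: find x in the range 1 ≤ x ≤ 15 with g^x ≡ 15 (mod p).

Try successive powers of 12 modulo 17:
12^1 ≡ 12
12^2 ≡ 8
12^3 ≡ 11
12^4 ≡ 13
12^5 ≡ 3
12^6 ≡ 2
12^7 ≡ 7
12^8 ≡ 16
12^9 ≡ 5
12^10 ≡ 9
12^11 ≡ 6
12^12 ≡ 4
12^13 ≡ 14
12^14 ≡ 15
Found: x = 14.

14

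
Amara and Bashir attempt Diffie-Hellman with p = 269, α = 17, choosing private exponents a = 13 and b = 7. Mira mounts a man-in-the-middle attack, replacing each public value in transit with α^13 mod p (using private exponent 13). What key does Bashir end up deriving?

146

Bashir receives Mira's public value M = 17^13 mod 269 instead of the honest one.
17^1 ≡ 17 (mod 269)
17^2 = (17^1)^2 ≡ 17^2 = 289 ≡ 20 (mod 269)
17^4 = (17^2)^2 ≡ 20^2 = 400 ≡ 131 (mod 269)
17^8 = (17^4)^2 ≡ 131^2 = 17161 ≡ 214 (mod 269)
17^13 = 17^8 · 17^4 · 17^1 ≡ 214 · 131 · 17 ≡ 179 (mod 269).
So M = 179. Bashir computes K = M^7 mod 269.
179^1 ≡ 179 (mod 269)
179^2 = (179^1)^2 ≡ 179^2 = 32041 ≡ 30 (mod 269)
179^4 = (179^2)^2 ≡ 30^2 = 900 ≡ 93 (mod 269)
179^7 = 179^4 · 179^2 · 179^1 ≡ 93 · 30 · 179 ≡ 146 (mod 269).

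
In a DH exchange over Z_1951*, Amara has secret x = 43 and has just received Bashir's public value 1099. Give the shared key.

Shared key K = 1099^43 mod 1951.
1099^1 ≡ 1099 (mod 1951)
1099^2 = (1099^1)^2 ≡ 1099^2 = 1207801 ≡ 132 (mod 1951)
1099^4 = (1099^2)^2 ≡ 132^2 = 17424 ≡ 1816 (mod 1951)
1099^8 = (1099^4)^2 ≡ 1816^2 = 3297856 ≡ 666 (mod 1951)
1099^16 = (1099^8)^2 ≡ 666^2 = 443556 ≡ 679 (mod 1951)
1099^32 = (1099^16)^2 ≡ 679^2 = 461041 ≡ 605 (mod 1951)
1099^43 = 1099^32 · 1099^8 · 1099^2 · 1099^1 ≡ 605 · 666 · 132 · 1099 ≡ 492 (mod 1951).

492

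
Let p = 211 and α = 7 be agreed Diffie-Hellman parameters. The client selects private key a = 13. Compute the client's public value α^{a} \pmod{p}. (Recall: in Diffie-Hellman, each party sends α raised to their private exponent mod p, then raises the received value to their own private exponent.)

165

Public value = 7^{13} \pmod{211}.
7^1 ≡ 7 (mod 211)
7^2 = (7^1)^2 ≡ 7^2 = 49 ≡ 49 (mod 211)
7^4 = (7^2)^2 ≡ 49^2 = 2401 ≡ 80 (mod 211)
7^8 = (7^4)^2 ≡ 80^2 = 6400 ≡ 70 (mod 211)
7^13 = 7^8 · 7^4 · 7^1 ≡ 70 · 80 · 7 ≡ 165 (mod 211).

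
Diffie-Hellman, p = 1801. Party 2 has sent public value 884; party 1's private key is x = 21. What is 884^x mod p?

Shared key K = 884^21 mod 1801.
884^1 ≡ 884 (mod 1801)
884^2 = (884^1)^2 ≡ 884^2 = 781456 ≡ 1623 (mod 1801)
884^4 = (884^2)^2 ≡ 1623^2 = 2634129 ≡ 1067 (mod 1801)
884^8 = (884^4)^2 ≡ 1067^2 = 1138489 ≡ 257 (mod 1801)
884^16 = (884^8)^2 ≡ 257^2 = 66049 ≡ 1213 (mod 1801)
884^21 = 884^16 · 884^4 · 884^1 ≡ 1213 · 1067 · 884 ≡ 1687 (mod 1801).

1687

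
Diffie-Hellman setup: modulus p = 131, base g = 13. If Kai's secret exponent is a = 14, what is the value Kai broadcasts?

109

Public value = 13^14 (mod 131).
13^1 ≡ 13 (mod 131)
13^2 = (13^1)^2 ≡ 13^2 = 169 ≡ 38 (mod 131)
13^4 = (13^2)^2 ≡ 38^2 = 1444 ≡ 3 (mod 131)
13^8 = (13^4)^2 ≡ 3^2 = 9 ≡ 9 (mod 131)
13^14 = 13^8 · 13^4 · 13^2 ≡ 9 · 3 · 38 ≡ 109 (mod 131).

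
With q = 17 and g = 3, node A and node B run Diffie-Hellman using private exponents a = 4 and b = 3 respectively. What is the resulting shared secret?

Node B sends B = g^b mod q = 3^3 mod 17.
3^1 ≡ 3 (mod 17)
3^2 = (3^1)^2 ≡ 3^2 = 9 ≡ 9 (mod 17)
3^3 = 3^2 · 3^1 ≡ 9 · 3 ≡ 10 (mod 17).
So B = 10. Node A then computes K = B^a mod q = 10^4 mod 17.
10^1 ≡ 10 (mod 17)
10^2 = (10^1)^2 ≡ 10^2 = 100 ≡ 15 (mod 17)
10^4 = (10^2)^2 ≡ 15^2 = 225 ≡ 4 (mod 17)

4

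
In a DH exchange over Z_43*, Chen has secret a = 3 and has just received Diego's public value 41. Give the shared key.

Shared key K = 41^3 mod 43.
41^1 ≡ 41 (mod 43)
41^2 = (41^1)^2 ≡ 41^2 = 1681 ≡ 4 (mod 43)
41^3 = 41^2 · 41^1 ≡ 4 · 41 ≡ 35 (mod 43).

35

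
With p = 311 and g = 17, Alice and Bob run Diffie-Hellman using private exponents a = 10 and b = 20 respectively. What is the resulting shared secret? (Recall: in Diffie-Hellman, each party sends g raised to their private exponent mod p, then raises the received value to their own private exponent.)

243

Bob sends B = g^b mod p = 17^20 mod 311.
17^1 ≡ 17 (mod 311)
17^2 = (17^1)^2 ≡ 17^2 = 289 ≡ 289 (mod 311)
17^4 = (17^2)^2 ≡ 289^2 = 83521 ≡ 173 (mod 311)
17^8 = (17^4)^2 ≡ 173^2 = 29929 ≡ 73 (mod 311)
17^16 = (17^8)^2 ≡ 73^2 = 5329 ≡ 42 (mod 311)
17^20 = 17^16 · 17^4 ≡ 42 · 173 ≡ 113 (mod 311).
So B = 113. Alice then computes K = B^a mod p = 113^10 mod 311.
113^1 ≡ 113 (mod 311)
113^2 = (113^1)^2 ≡ 113^2 = 12769 ≡ 18 (mod 311)
113^4 = (113^2)^2 ≡ 18^2 = 324 ≡ 13 (mod 311)
113^8 = (113^4)^2 ≡ 13^2 = 169 ≡ 169 (mod 311)
113^10 = 113^8 · 113^2 ≡ 169 · 18 ≡ 243 (mod 311).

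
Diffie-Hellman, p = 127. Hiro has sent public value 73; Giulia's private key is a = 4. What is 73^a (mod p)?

Shared key K = 73^4 mod 127.
73^1 ≡ 73 (mod 127)
73^2 = (73^1)^2 ≡ 73^2 = 5329 ≡ 122 (mod 127)
73^4 = (73^2)^2 ≡ 122^2 = 14884 ≡ 25 (mod 127)

25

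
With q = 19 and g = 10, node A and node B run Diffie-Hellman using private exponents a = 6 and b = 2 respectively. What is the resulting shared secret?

7

Node A sends A = g^a mod q = 10^6 mod 19.
10^1 ≡ 10 (mod 19)
10^2 = (10^1)^2 ≡ 10^2 = 100 ≡ 5 (mod 19)
10^4 = (10^2)^2 ≡ 5^2 = 25 ≡ 6 (mod 19)
10^6 = 10^4 · 10^2 ≡ 6 · 5 ≡ 11 (mod 19).
So A = 11. Node B then computes K = A^b mod q = 11^2 mod 19.
11^1 ≡ 11 (mod 19)
11^2 = (11^1)^2 ≡ 11^2 = 121 ≡ 7 (mod 19)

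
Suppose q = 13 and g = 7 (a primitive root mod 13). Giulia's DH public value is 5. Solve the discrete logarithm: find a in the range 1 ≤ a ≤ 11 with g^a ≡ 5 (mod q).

3

Try successive powers of 7 modulo 13:
7^1 ≡ 7
7^2 ≡ 10
7^3 ≡ 5
Found: a = 3.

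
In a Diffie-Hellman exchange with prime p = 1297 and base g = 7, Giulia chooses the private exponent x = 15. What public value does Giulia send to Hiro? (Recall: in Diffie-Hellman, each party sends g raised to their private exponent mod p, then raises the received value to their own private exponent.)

Public value = 7^{15} \pmod{1297}.
7^1 ≡ 7 (mod 1297)
7^2 = (7^1)^2 ≡ 7^2 = 49 ≡ 49 (mod 1297)
7^4 = (7^2)^2 ≡ 49^2 = 2401 ≡ 1104 (mod 1297)
7^8 = (7^4)^2 ≡ 1104^2 = 1218816 ≡ 933 (mod 1297)
7^15 = 7^8 · 7^4 · 7^2 · 7^1 ≡ 933 · 1104 · 49 · 7 ≡ 770 (mod 1297).

770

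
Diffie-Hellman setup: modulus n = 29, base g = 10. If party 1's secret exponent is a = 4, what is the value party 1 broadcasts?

Public value = 10^4 mod 29.
10^1 ≡ 10 (mod 29)
10^2 = (10^1)^2 ≡ 10^2 = 100 ≡ 13 (mod 29)
10^4 = (10^2)^2 ≡ 13^2 = 169 ≡ 24 (mod 29)

24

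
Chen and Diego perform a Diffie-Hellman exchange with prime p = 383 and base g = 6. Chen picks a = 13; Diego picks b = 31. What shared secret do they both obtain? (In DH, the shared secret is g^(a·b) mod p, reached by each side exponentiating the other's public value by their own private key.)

Diego sends B = g^b mod p = 6^31 mod 383.
6^1 ≡ 6 (mod 383)
6^2 = (6^1)^2 ≡ 6^2 = 36 ≡ 36 (mod 383)
6^4 = (6^2)^2 ≡ 36^2 = 1296 ≡ 147 (mod 383)
6^8 = (6^4)^2 ≡ 147^2 = 21609 ≡ 161 (mod 383)
6^16 = (6^8)^2 ≡ 161^2 = 25921 ≡ 260 (mod 383)
6^31 = 6^16 · 6^8 · 6^4 · 6^2 · 6^1 ≡ 260 · 161 · 147 · 36 · 6 ≡ 32 (mod 383).
So B = 32. Chen then computes K = B^a mod p = 32^13 mod 383.
32^1 ≡ 32 (mod 383)
32^2 = (32^1)^2 ≡ 32^2 = 1024 ≡ 258 (mod 383)
32^4 = (32^2)^2 ≡ 258^2 = 66564 ≡ 305 (mod 383)
32^8 = (32^4)^2 ≡ 305^2 = 93025 ≡ 339 (mod 383)
32^13 = 32^8 · 32^4 · 32^1 ≡ 339 · 305 · 32 ≡ 286 (mod 383).

286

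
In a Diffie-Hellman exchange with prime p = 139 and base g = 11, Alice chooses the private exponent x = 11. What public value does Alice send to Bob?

Public value = 11^11 (mod 139).
11^1 ≡ 11 (mod 139)
11^2 = (11^1)^2 ≡ 11^2 = 121 ≡ 121 (mod 139)
11^4 = (11^2)^2 ≡ 121^2 = 14641 ≡ 46 (mod 139)
11^8 = (11^4)^2 ≡ 46^2 = 2116 ≡ 31 (mod 139)
11^11 = 11^8 · 11^2 · 11^1 ≡ 31 · 121 · 11 ≡ 117 (mod 139).

117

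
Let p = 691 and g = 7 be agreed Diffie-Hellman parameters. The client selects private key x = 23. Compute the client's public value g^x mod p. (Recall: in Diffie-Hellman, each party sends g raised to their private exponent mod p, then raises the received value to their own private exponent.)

405

Public value = 7^23 mod 691.
7^1 ≡ 7 (mod 691)
7^2 = (7^1)^2 ≡ 7^2 = 49 ≡ 49 (mod 691)
7^4 = (7^2)^2 ≡ 49^2 = 2401 ≡ 328 (mod 691)
7^8 = (7^4)^2 ≡ 328^2 = 107584 ≡ 479 (mod 691)
7^16 = (7^8)^2 ≡ 479^2 = 229441 ≡ 29 (mod 691)
7^23 = 7^16 · 7^4 · 7^2 · 7^1 ≡ 29 · 328 · 49 · 7 ≡ 405 (mod 691).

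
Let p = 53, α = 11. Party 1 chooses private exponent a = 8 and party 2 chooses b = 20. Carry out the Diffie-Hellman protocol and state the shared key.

Party 2 sends B = α^b mod p = 11^20 mod 53.
11^1 ≡ 11 (mod 53)
11^2 = (11^1)^2 ≡ 11^2 = 121 ≡ 15 (mod 53)
11^4 = (11^2)^2 ≡ 15^2 = 225 ≡ 13 (mod 53)
11^8 = (11^4)^2 ≡ 13^2 = 169 ≡ 10 (mod 53)
11^16 = (11^8)^2 ≡ 10^2 = 100 ≡ 47 (mod 53)
11^20 = 11^16 · 11^4 ≡ 47 · 13 ≡ 28 (mod 53).
So B = 28. Party 1 then computes K = B^a mod p = 28^8 mod 53.
28^1 ≡ 28 (mod 53)
28^2 = (28^1)^2 ≡ 28^2 = 784 ≡ 42 (mod 53)
28^4 = (28^2)^2 ≡ 42^2 = 1764 ≡ 15 (mod 53)
28^8 = (28^4)^2 ≡ 15^2 = 225 ≡ 13 (mod 53)

13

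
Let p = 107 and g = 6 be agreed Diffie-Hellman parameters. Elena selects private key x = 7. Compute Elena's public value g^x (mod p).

24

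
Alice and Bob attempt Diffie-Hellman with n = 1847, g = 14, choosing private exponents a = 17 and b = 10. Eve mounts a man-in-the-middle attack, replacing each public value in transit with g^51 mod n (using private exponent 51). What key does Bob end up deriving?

99

Bob receives Eve's public value M = 14^51 mod 1847 instead of the honest one.
14^1 ≡ 14 (mod 1847)
14^2 = (14^1)^2 ≡ 14^2 = 196 ≡ 196 (mod 1847)
14^4 = (14^2)^2 ≡ 196^2 = 38416 ≡ 1476 (mod 1847)
14^8 = (14^4)^2 ≡ 1476^2 = 2178576 ≡ 963 (mod 1847)
14^16 = (14^8)^2 ≡ 963^2 = 927369 ≡ 175 (mod 1847)
14^32 = (14^16)^2 ≡ 175^2 = 30625 ≡ 1073 (mod 1847)
14^51 = 14^32 · 14^16 · 14^2 · 14^1 ≡ 1073 · 175 · 196 · 14 ≡ 704 (mod 1847).
So M = 704. Bob computes K = M^10 mod 1847.
704^1 ≡ 704 (mod 1847)
704^2 = (704^1)^2 ≡ 704^2 = 495616 ≡ 620 (mod 1847)
704^4 = (704^2)^2 ≡ 620^2 = 384400 ≡ 224 (mod 1847)
704^8 = (704^4)^2 ≡ 224^2 = 50176 ≡ 307 (mod 1847)
704^10 = 704^8 · 704^2 ≡ 307 · 620 ≡ 99 (mod 1847).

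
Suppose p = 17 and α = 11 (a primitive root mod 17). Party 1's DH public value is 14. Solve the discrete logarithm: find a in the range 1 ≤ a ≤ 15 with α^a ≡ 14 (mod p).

Try successive powers of 11 modulo 17:
11^1 ≡ 11
11^2 ≡ 2
11^3 ≡ 5
11^4 ≡ 4
11^5 ≡ 10
11^6 ≡ 8
11^7 ≡ 3
11^8 ≡ 16
11^9 ≡ 6
11^10 ≡ 15
11^11 ≡ 12
11^12 ≡ 13
11^13 ≡ 7
11^14 ≡ 9
11^15 ≡ 14
Found: a = 15.

15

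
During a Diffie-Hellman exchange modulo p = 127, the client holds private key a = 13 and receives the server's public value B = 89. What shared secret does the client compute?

Shared key K = 89^13 mod 127.
89^1 ≡ 89 (mod 127)
89^2 = (89^1)^2 ≡ 89^2 = 7921 ≡ 47 (mod 127)
89^4 = (89^2)^2 ≡ 47^2 = 2209 ≡ 50 (mod 127)
89^8 = (89^4)^2 ≡ 50^2 = 2500 ≡ 87 (mod 127)
89^13 = 89^8 · 89^4 · 89^1 ≡ 87 · 50 · 89 ≡ 54 (mod 127).

54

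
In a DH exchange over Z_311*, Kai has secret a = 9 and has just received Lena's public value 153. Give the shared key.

269

Shared key K = 153^9 mod 311.
153^1 ≡ 153 (mod 311)
153^2 = (153^1)^2 ≡ 153^2 = 23409 ≡ 84 (mod 311)
153^4 = (153^2)^2 ≡ 84^2 = 7056 ≡ 214 (mod 311)
153^8 = (153^4)^2 ≡ 214^2 = 45796 ≡ 79 (mod 311)
153^9 = 153^8 · 153^1 ≡ 79 · 153 ≡ 269 (mod 311).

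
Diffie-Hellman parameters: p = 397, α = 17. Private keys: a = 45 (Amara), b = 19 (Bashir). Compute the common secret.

389

Amara sends A = α^a mod p = 17^45 mod 397.
17^1 ≡ 17 (mod 397)
17^2 = (17^1)^2 ≡ 17^2 = 289 ≡ 289 (mod 397)
17^4 = (17^2)^2 ≡ 289^2 = 83521 ≡ 151 (mod 397)
17^8 = (17^4)^2 ≡ 151^2 = 22801 ≡ 172 (mod 397)
17^16 = (17^8)^2 ≡ 172^2 = 29584 ≡ 206 (mod 397)
17^32 = (17^16)^2 ≡ 206^2 = 42436 ≡ 354 (mod 397)
17^45 = 17^32 · 17^8 · 17^4 · 17^1 ≡ 354 · 172 · 151 · 17 ≡ 199 (mod 397).
So A = 199. Bashir then computes K = A^b mod p = 199^19 mod 397.
199^1 ≡ 199 (mod 397)
199^2 = (199^1)^2 ≡ 199^2 = 39601 ≡ 298 (mod 397)
199^4 = (199^2)^2 ≡ 298^2 = 88804 ≡ 273 (mod 397)
199^8 = (199^4)^2 ≡ 273^2 = 74529 ≡ 290 (mod 397)
199^16 = (199^8)^2 ≡ 290^2 = 84100 ≡ 333 (mod 397)
199^19 = 199^16 · 199^2 · 199^1 ≡ 333 · 298 · 199 ≡ 389 (mod 397).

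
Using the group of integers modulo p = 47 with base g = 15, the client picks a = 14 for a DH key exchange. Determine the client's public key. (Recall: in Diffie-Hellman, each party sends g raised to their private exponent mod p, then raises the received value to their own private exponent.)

2

Public value = 15^14 (mod 47).
15^1 ≡ 15 (mod 47)
15^2 = (15^1)^2 ≡ 15^2 = 225 ≡ 37 (mod 47)
15^4 = (15^2)^2 ≡ 37^2 = 1369 ≡ 6 (mod 47)
15^8 = (15^4)^2 ≡ 6^2 = 36 ≡ 36 (mod 47)
15^14 = 15^8 · 15^4 · 15^2 ≡ 36 · 6 · 37 ≡ 2 (mod 47).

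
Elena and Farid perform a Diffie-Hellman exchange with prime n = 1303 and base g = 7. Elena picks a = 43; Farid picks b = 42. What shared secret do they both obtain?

419

Farid sends B = g^b mod n = 7^42 mod 1303.
7^1 ≡ 7 (mod 1303)
7^2 = (7^1)^2 ≡ 7^2 = 49 ≡ 49 (mod 1303)
7^4 = (7^2)^2 ≡ 49^2 = 2401 ≡ 1098 (mod 1303)
7^8 = (7^4)^2 ≡ 1098^2 = 1205604 ≡ 329 (mod 1303)
7^16 = (7^8)^2 ≡ 329^2 = 108241 ≡ 92 (mod 1303)
7^32 = (7^16)^2 ≡ 92^2 = 8464 ≡ 646 (mod 1303)
7^42 = 7^32 · 7^8 · 7^2 ≡ 646 · 329 · 49 ≡ 590 (mod 1303).
So B = 590. Elena then computes K = B^a mod n = 590^43 mod 1303.
590^1 ≡ 590 (mod 1303)
590^2 = (590^1)^2 ≡ 590^2 = 348100 ≡ 199 (mod 1303)
590^4 = (590^2)^2 ≡ 199^2 = 39601 ≡ 511 (mod 1303)
590^8 = (590^4)^2 ≡ 511^2 = 261121 ≡ 521 (mod 1303)
590^16 = (590^8)^2 ≡ 521^2 = 271441 ≡ 417 (mod 1303)
590^32 = (590^16)^2 ≡ 417^2 = 173889 ≡ 590 (mod 1303)
590^43 = 590^32 · 590^8 · 590^2 · 590^1 ≡ 590 · 521 · 199 · 590 ≡ 419 (mod 1303).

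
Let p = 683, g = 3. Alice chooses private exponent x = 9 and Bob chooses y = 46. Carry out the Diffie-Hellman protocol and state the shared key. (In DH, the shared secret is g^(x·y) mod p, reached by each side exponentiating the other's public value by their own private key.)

250

Alice sends A = g^x mod p = 3^9 mod 683.
3^1 ≡ 3 (mod 683)
3^2 = (3^1)^2 ≡ 3^2 = 9 ≡ 9 (mod 683)
3^4 = (3^2)^2 ≡ 9^2 = 81 ≡ 81 (mod 683)
3^8 = (3^4)^2 ≡ 81^2 = 6561 ≡ 414 (mod 683)
3^9 = 3^8 · 3^1 ≡ 414 · 3 ≡ 559 (mod 683).
So A = 559. Bob then computes K = A^y mod p = 559^46 mod 683.
559^1 ≡ 559 (mod 683)
559^2 = (559^1)^2 ≡ 559^2 = 312481 ≡ 350 (mod 683)
559^4 = (559^2)^2 ≡ 350^2 = 122500 ≡ 243 (mod 683)
559^8 = (559^4)^2 ≡ 243^2 = 59049 ≡ 311 (mod 683)
559^16 = (559^8)^2 ≡ 311^2 = 96721 ≡ 418 (mod 683)
559^32 = (559^16)^2 ≡ 418^2 = 174724 ≡ 559 (mod 683)
559^46 = 559^32 · 559^8 · 559^4 · 559^2 ≡ 559 · 311 · 243 · 350 ≡ 250 (mod 683).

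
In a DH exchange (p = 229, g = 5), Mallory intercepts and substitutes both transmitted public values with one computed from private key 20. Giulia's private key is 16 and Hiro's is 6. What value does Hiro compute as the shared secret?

Hiro receives Mallory's public value M = 5^20 mod 229 instead of the honest one.
5^1 ≡ 5 (mod 229)
5^2 = (5^1)^2 ≡ 5^2 = 25 ≡ 25 (mod 229)
5^4 = (5^2)^2 ≡ 25^2 = 625 ≡ 167 (mod 229)
5^8 = (5^4)^2 ≡ 167^2 = 27889 ≡ 180 (mod 229)
5^16 = (5^8)^2 ≡ 180^2 = 32400 ≡ 111 (mod 229)
5^20 = 5^16 · 5^4 ≡ 111 · 167 ≡ 217 (mod 229).
So M = 217. Hiro computes K = M^6 mod 229.
217^1 ≡ 217 (mod 229)
217^2 = (217^1)^2 ≡ 217^2 = 47089 ≡ 144 (mod 229)
217^4 = (217^2)^2 ≡ 144^2 = 20736 ≡ 126 (mod 229)
217^6 = 217^4 · 217^2 ≡ 126 · 144 ≡ 53 (mod 229).

53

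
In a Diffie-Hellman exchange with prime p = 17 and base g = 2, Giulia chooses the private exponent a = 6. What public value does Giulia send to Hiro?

13

Public value = 2^6 mod 17.
2^1 ≡ 2 (mod 17)
2^2 = (2^1)^2 ≡ 2^2 = 4 ≡ 4 (mod 17)
2^4 = (2^2)^2 ≡ 4^2 = 16 ≡ 16 (mod 17)
2^6 = 2^4 · 2^2 ≡ 16 · 4 ≡ 13 (mod 17).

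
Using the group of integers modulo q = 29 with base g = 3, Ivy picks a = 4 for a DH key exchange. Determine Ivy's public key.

23

Public value = 3^4 (mod 29).
3^1 ≡ 3 (mod 29)
3^2 = (3^1)^2 ≡ 3^2 = 9 ≡ 9 (mod 29)
3^4 = (3^2)^2 ≡ 9^2 = 81 ≡ 23 (mod 29)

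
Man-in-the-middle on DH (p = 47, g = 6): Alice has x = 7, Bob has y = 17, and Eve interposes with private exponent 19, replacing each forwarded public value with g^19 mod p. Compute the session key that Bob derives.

Bob receives Eve's public value M = 6^19 mod 47 instead of the honest one.
6^1 ≡ 6 (mod 47)
6^2 = (6^1)^2 ≡ 6^2 = 36 ≡ 36 (mod 47)
6^4 = (6^2)^2 ≡ 36^2 = 1296 ≡ 27 (mod 47)
6^8 = (6^4)^2 ≡ 27^2 = 729 ≡ 24 (mod 47)
6^16 = (6^8)^2 ≡ 24^2 = 576 ≡ 12 (mod 47)
6^19 = 6^16 · 6^2 · 6^1 ≡ 12 · 36 · 6 ≡ 7 (mod 47).
So M = 7. Bob computes K = M^17 mod 47.
7^1 ≡ 7 (mod 47)
7^2 = (7^1)^2 ≡ 7^2 = 49 ≡ 2 (mod 47)
7^4 = (7^2)^2 ≡ 2^2 = 4 ≡ 4 (mod 47)
7^8 = (7^4)^2 ≡ 4^2 = 16 ≡ 16 (mod 47)
7^16 = (7^8)^2 ≡ 16^2 = 256 ≡ 21 (mod 47)
7^17 = 7^16 · 7^1 ≡ 21 · 7 ≡ 6 (mod 47).

6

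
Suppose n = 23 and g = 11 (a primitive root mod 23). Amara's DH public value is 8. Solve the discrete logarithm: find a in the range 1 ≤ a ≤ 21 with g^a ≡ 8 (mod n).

8

Try successive powers of 11 modulo 23:
11^1 ≡ 11
11^2 ≡ 6
11^3 ≡ 20
11^4 ≡ 13
11^5 ≡ 5
11^6 ≡ 9
11^7 ≡ 7
11^8 ≡ 8
Found: a = 8.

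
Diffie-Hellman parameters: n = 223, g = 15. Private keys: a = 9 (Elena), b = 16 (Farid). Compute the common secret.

56

Farid sends B = g^b mod n = 15^16 mod 223.
15^1 ≡ 15 (mod 223)
15^2 = (15^1)^2 ≡ 15^2 = 225 ≡ 2 (mod 223)
15^4 = (15^2)^2 ≡ 2^2 = 4 ≡ 4 (mod 223)
15^8 = (15^4)^2 ≡ 4^2 = 16 ≡ 16 (mod 223)
15^16 = (15^8)^2 ≡ 16^2 = 256 ≡ 33 (mod 223)
So B = 33. Elena then computes K = B^a mod n = 33^9 mod 223.
33^1 ≡ 33 (mod 223)
33^2 = (33^1)^2 ≡ 33^2 = 1089 ≡ 197 (mod 223)
33^4 = (33^2)^2 ≡ 197^2 = 38809 ≡ 7 (mod 223)
33^8 = (33^4)^2 ≡ 7^2 = 49 ≡ 49 (mod 223)
33^9 = 33^8 · 33^1 ≡ 49 · 33 ≡ 56 (mod 223).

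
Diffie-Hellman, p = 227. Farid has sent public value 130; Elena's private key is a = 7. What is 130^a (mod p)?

60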